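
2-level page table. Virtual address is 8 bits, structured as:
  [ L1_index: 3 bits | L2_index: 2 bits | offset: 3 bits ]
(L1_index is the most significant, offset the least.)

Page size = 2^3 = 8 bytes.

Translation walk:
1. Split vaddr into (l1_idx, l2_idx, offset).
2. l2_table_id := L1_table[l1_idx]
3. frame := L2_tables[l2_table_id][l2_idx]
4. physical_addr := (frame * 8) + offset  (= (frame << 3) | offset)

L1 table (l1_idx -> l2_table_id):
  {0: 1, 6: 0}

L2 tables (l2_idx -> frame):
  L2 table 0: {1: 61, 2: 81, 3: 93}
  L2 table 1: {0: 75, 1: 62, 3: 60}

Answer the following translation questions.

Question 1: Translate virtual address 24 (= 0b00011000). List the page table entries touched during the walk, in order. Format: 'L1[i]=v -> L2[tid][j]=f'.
vaddr = 24 = 0b00011000
Split: l1_idx=0, l2_idx=3, offset=0

Answer: L1[0]=1 -> L2[1][3]=60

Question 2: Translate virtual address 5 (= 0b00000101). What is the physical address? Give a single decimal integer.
vaddr = 5 = 0b00000101
Split: l1_idx=0, l2_idx=0, offset=5
L1[0] = 1
L2[1][0] = 75
paddr = 75 * 8 + 5 = 605

Answer: 605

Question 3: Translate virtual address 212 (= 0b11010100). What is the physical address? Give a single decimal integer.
vaddr = 212 = 0b11010100
Split: l1_idx=6, l2_idx=2, offset=4
L1[6] = 0
L2[0][2] = 81
paddr = 81 * 8 + 4 = 652

Answer: 652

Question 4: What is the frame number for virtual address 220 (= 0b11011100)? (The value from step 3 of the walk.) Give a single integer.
Answer: 93

Derivation:
vaddr = 220: l1_idx=6, l2_idx=3
L1[6] = 0; L2[0][3] = 93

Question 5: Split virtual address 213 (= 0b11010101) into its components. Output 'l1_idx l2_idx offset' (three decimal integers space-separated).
Answer: 6 2 5

Derivation:
vaddr = 213 = 0b11010101
  top 3 bits -> l1_idx = 6
  next 2 bits -> l2_idx = 2
  bottom 3 bits -> offset = 5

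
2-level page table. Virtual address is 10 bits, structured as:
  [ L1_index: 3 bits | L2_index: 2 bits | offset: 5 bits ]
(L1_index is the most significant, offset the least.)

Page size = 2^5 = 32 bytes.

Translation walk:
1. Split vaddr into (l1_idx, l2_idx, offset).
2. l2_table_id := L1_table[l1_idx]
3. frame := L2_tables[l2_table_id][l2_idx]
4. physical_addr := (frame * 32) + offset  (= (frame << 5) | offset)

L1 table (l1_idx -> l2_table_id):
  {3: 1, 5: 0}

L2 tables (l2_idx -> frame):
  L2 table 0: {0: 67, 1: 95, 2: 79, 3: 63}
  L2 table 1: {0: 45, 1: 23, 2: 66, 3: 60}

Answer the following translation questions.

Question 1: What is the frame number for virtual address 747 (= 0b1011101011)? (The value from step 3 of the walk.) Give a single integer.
Answer: 63

Derivation:
vaddr = 747: l1_idx=5, l2_idx=3
L1[5] = 0; L2[0][3] = 63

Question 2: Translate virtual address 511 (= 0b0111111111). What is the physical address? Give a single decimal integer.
Answer: 1951

Derivation:
vaddr = 511 = 0b0111111111
Split: l1_idx=3, l2_idx=3, offset=31
L1[3] = 1
L2[1][3] = 60
paddr = 60 * 32 + 31 = 1951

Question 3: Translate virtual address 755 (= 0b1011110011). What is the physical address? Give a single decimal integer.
vaddr = 755 = 0b1011110011
Split: l1_idx=5, l2_idx=3, offset=19
L1[5] = 0
L2[0][3] = 63
paddr = 63 * 32 + 19 = 2035

Answer: 2035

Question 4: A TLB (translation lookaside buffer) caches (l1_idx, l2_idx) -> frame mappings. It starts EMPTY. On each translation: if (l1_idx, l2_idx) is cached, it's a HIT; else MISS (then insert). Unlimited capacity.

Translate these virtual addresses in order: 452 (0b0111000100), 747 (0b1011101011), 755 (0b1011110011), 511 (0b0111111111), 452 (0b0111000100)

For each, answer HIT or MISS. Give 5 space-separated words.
Answer: MISS MISS HIT MISS HIT

Derivation:
vaddr=452: (3,2) not in TLB -> MISS, insert
vaddr=747: (5,3) not in TLB -> MISS, insert
vaddr=755: (5,3) in TLB -> HIT
vaddr=511: (3,3) not in TLB -> MISS, insert
vaddr=452: (3,2) in TLB -> HIT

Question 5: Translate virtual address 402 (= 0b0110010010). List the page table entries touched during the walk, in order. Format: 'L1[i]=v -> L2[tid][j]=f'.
Answer: L1[3]=1 -> L2[1][0]=45

Derivation:
vaddr = 402 = 0b0110010010
Split: l1_idx=3, l2_idx=0, offset=18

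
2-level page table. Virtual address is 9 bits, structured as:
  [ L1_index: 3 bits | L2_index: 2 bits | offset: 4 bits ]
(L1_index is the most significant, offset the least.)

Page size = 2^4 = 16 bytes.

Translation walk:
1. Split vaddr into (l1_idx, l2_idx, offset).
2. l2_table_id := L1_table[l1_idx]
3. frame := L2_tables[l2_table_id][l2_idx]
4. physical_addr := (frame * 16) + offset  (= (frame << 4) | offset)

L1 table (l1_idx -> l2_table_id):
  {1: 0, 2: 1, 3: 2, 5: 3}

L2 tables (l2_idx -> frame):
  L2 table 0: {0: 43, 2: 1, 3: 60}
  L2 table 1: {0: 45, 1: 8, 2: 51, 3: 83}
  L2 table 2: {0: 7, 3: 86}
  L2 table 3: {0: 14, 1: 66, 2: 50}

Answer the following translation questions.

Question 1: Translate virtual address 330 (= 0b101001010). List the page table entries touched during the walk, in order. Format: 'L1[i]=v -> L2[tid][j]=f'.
Answer: L1[5]=3 -> L2[3][0]=14

Derivation:
vaddr = 330 = 0b101001010
Split: l1_idx=5, l2_idx=0, offset=10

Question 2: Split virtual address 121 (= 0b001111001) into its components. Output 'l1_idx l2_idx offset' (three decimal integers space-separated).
vaddr = 121 = 0b001111001
  top 3 bits -> l1_idx = 1
  next 2 bits -> l2_idx = 3
  bottom 4 bits -> offset = 9

Answer: 1 3 9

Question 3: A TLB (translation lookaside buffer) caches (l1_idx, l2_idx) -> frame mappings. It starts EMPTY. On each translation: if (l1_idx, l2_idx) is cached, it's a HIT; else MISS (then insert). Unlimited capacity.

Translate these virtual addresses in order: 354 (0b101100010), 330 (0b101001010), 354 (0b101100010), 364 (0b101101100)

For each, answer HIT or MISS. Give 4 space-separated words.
Answer: MISS MISS HIT HIT

Derivation:
vaddr=354: (5,2) not in TLB -> MISS, insert
vaddr=330: (5,0) not in TLB -> MISS, insert
vaddr=354: (5,2) in TLB -> HIT
vaddr=364: (5,2) in TLB -> HIT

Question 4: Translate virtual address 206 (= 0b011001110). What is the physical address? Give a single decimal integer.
Answer: 126

Derivation:
vaddr = 206 = 0b011001110
Split: l1_idx=3, l2_idx=0, offset=14
L1[3] = 2
L2[2][0] = 7
paddr = 7 * 16 + 14 = 126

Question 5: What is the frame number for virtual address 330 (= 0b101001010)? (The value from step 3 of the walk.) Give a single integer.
vaddr = 330: l1_idx=5, l2_idx=0
L1[5] = 3; L2[3][0] = 14

Answer: 14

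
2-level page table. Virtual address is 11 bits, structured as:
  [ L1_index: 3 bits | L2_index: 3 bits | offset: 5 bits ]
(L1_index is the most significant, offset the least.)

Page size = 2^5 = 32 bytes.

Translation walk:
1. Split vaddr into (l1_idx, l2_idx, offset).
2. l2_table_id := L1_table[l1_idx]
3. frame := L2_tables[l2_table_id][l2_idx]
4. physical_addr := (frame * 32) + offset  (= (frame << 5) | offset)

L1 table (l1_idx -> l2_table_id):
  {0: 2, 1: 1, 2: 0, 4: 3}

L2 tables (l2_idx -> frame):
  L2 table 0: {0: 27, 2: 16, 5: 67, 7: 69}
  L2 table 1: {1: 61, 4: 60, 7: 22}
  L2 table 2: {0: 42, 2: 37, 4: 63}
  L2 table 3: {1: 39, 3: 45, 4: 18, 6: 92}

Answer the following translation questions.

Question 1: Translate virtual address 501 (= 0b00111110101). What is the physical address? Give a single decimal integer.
vaddr = 501 = 0b00111110101
Split: l1_idx=1, l2_idx=7, offset=21
L1[1] = 1
L2[1][7] = 22
paddr = 22 * 32 + 21 = 725

Answer: 725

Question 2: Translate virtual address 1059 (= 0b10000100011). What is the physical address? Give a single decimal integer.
Answer: 1251

Derivation:
vaddr = 1059 = 0b10000100011
Split: l1_idx=4, l2_idx=1, offset=3
L1[4] = 3
L2[3][1] = 39
paddr = 39 * 32 + 3 = 1251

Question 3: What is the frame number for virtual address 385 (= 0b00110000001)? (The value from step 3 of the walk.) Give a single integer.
Answer: 60

Derivation:
vaddr = 385: l1_idx=1, l2_idx=4
L1[1] = 1; L2[1][4] = 60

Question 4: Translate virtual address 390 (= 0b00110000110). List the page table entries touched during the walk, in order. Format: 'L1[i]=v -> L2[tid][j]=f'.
Answer: L1[1]=1 -> L2[1][4]=60

Derivation:
vaddr = 390 = 0b00110000110
Split: l1_idx=1, l2_idx=4, offset=6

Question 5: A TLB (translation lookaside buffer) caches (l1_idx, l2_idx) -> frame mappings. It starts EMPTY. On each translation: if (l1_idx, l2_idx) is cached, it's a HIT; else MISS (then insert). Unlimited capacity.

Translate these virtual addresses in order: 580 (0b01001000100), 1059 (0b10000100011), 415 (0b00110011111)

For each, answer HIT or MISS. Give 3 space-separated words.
vaddr=580: (2,2) not in TLB -> MISS, insert
vaddr=1059: (4,1) not in TLB -> MISS, insert
vaddr=415: (1,4) not in TLB -> MISS, insert

Answer: MISS MISS MISS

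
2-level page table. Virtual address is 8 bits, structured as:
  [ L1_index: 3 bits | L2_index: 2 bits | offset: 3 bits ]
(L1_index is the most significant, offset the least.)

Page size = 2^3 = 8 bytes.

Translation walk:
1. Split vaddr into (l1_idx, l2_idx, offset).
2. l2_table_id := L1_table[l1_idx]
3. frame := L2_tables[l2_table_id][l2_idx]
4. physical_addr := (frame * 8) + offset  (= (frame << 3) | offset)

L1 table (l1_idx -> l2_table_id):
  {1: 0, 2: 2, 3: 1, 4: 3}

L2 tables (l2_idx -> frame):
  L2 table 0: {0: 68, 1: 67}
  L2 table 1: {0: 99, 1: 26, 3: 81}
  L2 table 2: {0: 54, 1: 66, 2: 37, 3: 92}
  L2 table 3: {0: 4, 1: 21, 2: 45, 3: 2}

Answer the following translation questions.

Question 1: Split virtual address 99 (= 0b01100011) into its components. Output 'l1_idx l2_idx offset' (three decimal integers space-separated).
vaddr = 99 = 0b01100011
  top 3 bits -> l1_idx = 3
  next 2 bits -> l2_idx = 0
  bottom 3 bits -> offset = 3

Answer: 3 0 3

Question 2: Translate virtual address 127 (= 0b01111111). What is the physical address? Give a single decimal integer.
vaddr = 127 = 0b01111111
Split: l1_idx=3, l2_idx=3, offset=7
L1[3] = 1
L2[1][3] = 81
paddr = 81 * 8 + 7 = 655

Answer: 655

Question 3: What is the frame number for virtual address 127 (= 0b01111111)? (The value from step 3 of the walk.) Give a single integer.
vaddr = 127: l1_idx=3, l2_idx=3
L1[3] = 1; L2[1][3] = 81

Answer: 81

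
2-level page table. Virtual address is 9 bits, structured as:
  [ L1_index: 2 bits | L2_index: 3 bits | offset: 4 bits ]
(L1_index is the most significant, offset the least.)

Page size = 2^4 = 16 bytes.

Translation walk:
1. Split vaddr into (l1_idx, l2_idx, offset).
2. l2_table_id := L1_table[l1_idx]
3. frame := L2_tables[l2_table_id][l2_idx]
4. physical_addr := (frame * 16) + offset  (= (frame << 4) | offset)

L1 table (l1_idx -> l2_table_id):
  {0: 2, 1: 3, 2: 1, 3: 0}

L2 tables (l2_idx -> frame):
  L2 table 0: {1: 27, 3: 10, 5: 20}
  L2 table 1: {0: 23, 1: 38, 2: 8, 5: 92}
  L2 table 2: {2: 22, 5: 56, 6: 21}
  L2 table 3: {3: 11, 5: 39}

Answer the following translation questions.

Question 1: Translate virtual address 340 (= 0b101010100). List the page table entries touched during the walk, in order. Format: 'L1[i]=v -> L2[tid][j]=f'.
Answer: L1[2]=1 -> L2[1][5]=92

Derivation:
vaddr = 340 = 0b101010100
Split: l1_idx=2, l2_idx=5, offset=4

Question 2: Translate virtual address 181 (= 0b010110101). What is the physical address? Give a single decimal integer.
vaddr = 181 = 0b010110101
Split: l1_idx=1, l2_idx=3, offset=5
L1[1] = 3
L2[3][3] = 11
paddr = 11 * 16 + 5 = 181

Answer: 181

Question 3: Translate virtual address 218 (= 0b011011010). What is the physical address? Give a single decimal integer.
vaddr = 218 = 0b011011010
Split: l1_idx=1, l2_idx=5, offset=10
L1[1] = 3
L2[3][5] = 39
paddr = 39 * 16 + 10 = 634

Answer: 634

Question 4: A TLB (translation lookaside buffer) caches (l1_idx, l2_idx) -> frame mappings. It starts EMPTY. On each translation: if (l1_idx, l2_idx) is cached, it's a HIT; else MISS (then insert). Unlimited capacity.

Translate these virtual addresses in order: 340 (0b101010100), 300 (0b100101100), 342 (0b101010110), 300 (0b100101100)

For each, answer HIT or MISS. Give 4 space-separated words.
vaddr=340: (2,5) not in TLB -> MISS, insert
vaddr=300: (2,2) not in TLB -> MISS, insert
vaddr=342: (2,5) in TLB -> HIT
vaddr=300: (2,2) in TLB -> HIT

Answer: MISS MISS HIT HIT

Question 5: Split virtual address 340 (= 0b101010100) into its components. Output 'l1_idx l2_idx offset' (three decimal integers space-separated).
Answer: 2 5 4

Derivation:
vaddr = 340 = 0b101010100
  top 2 bits -> l1_idx = 2
  next 3 bits -> l2_idx = 5
  bottom 4 bits -> offset = 4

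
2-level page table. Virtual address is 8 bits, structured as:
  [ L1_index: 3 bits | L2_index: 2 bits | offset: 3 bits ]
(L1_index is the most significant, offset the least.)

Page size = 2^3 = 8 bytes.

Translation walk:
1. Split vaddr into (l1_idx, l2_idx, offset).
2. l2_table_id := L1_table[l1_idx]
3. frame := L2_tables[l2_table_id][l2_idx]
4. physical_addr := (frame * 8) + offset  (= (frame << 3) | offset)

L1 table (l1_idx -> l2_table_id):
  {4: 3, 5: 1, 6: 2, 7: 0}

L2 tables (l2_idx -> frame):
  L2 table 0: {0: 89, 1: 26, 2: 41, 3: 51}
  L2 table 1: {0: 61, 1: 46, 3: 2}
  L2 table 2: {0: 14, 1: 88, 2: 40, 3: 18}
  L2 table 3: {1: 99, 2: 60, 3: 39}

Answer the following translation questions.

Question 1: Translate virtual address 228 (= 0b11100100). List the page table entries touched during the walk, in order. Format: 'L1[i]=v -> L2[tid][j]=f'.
vaddr = 228 = 0b11100100
Split: l1_idx=7, l2_idx=0, offset=4

Answer: L1[7]=0 -> L2[0][0]=89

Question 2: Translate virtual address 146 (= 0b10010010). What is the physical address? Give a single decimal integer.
Answer: 482

Derivation:
vaddr = 146 = 0b10010010
Split: l1_idx=4, l2_idx=2, offset=2
L1[4] = 3
L2[3][2] = 60
paddr = 60 * 8 + 2 = 482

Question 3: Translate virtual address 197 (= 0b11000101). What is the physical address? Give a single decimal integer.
vaddr = 197 = 0b11000101
Split: l1_idx=6, l2_idx=0, offset=5
L1[6] = 2
L2[2][0] = 14
paddr = 14 * 8 + 5 = 117

Answer: 117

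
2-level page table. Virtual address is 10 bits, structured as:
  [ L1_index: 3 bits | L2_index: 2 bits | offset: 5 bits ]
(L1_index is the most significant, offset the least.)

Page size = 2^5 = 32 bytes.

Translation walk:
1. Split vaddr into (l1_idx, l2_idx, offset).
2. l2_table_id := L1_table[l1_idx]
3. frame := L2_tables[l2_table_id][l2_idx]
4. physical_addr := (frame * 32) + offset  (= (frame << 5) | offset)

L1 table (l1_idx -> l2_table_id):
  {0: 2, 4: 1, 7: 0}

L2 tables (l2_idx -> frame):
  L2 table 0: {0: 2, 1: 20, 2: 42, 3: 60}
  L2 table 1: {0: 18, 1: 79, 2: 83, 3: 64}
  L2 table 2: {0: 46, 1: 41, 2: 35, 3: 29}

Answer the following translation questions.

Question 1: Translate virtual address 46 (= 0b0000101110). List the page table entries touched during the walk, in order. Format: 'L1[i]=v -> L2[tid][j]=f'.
Answer: L1[0]=2 -> L2[2][1]=41

Derivation:
vaddr = 46 = 0b0000101110
Split: l1_idx=0, l2_idx=1, offset=14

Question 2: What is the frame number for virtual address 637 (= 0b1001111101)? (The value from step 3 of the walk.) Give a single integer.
vaddr = 637: l1_idx=4, l2_idx=3
L1[4] = 1; L2[1][3] = 64

Answer: 64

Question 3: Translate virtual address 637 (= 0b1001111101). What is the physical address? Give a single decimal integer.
vaddr = 637 = 0b1001111101
Split: l1_idx=4, l2_idx=3, offset=29
L1[4] = 1
L2[1][3] = 64
paddr = 64 * 32 + 29 = 2077

Answer: 2077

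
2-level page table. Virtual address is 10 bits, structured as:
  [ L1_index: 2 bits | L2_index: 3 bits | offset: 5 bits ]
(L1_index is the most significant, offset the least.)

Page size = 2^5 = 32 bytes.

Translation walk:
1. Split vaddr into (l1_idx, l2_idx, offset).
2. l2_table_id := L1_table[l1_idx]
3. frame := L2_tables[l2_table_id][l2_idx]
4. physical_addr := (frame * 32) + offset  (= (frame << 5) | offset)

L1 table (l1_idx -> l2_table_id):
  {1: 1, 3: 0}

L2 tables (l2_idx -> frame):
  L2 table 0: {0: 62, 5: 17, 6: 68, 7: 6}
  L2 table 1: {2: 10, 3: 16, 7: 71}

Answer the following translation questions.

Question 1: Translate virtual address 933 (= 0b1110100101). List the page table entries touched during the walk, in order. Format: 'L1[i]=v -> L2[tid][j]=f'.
vaddr = 933 = 0b1110100101
Split: l1_idx=3, l2_idx=5, offset=5

Answer: L1[3]=0 -> L2[0][5]=17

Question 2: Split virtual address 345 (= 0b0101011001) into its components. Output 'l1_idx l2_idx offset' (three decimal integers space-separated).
Answer: 1 2 25

Derivation:
vaddr = 345 = 0b0101011001
  top 2 bits -> l1_idx = 1
  next 3 bits -> l2_idx = 2
  bottom 5 bits -> offset = 25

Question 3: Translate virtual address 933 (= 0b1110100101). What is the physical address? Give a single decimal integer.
vaddr = 933 = 0b1110100101
Split: l1_idx=3, l2_idx=5, offset=5
L1[3] = 0
L2[0][5] = 17
paddr = 17 * 32 + 5 = 549

Answer: 549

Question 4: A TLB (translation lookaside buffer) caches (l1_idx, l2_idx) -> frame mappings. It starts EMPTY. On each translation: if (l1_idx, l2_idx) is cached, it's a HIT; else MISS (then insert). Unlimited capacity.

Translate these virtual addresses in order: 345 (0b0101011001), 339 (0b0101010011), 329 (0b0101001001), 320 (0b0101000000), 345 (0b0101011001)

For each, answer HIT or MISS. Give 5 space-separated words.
Answer: MISS HIT HIT HIT HIT

Derivation:
vaddr=345: (1,2) not in TLB -> MISS, insert
vaddr=339: (1,2) in TLB -> HIT
vaddr=329: (1,2) in TLB -> HIT
vaddr=320: (1,2) in TLB -> HIT
vaddr=345: (1,2) in TLB -> HIT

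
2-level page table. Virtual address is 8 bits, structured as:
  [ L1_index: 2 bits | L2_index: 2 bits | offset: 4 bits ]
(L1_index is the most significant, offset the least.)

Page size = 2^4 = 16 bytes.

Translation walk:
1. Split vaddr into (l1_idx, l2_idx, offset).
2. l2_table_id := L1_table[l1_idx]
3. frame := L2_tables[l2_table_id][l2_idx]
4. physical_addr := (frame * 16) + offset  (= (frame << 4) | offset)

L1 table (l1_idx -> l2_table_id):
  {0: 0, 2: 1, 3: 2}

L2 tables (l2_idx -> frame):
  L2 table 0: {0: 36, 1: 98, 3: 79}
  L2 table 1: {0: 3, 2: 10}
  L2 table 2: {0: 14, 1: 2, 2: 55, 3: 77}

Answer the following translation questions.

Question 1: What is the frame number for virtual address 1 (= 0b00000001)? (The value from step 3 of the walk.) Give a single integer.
vaddr = 1: l1_idx=0, l2_idx=0
L1[0] = 0; L2[0][0] = 36

Answer: 36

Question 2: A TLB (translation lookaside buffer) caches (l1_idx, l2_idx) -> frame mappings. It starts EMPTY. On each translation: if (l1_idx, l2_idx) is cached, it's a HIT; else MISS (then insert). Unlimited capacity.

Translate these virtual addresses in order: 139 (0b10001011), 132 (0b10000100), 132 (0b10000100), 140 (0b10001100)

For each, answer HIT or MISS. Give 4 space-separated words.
Answer: MISS HIT HIT HIT

Derivation:
vaddr=139: (2,0) not in TLB -> MISS, insert
vaddr=132: (2,0) in TLB -> HIT
vaddr=132: (2,0) in TLB -> HIT
vaddr=140: (2,0) in TLB -> HIT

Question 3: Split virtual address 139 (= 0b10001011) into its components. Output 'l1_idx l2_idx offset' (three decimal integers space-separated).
Answer: 2 0 11

Derivation:
vaddr = 139 = 0b10001011
  top 2 bits -> l1_idx = 2
  next 2 bits -> l2_idx = 0
  bottom 4 bits -> offset = 11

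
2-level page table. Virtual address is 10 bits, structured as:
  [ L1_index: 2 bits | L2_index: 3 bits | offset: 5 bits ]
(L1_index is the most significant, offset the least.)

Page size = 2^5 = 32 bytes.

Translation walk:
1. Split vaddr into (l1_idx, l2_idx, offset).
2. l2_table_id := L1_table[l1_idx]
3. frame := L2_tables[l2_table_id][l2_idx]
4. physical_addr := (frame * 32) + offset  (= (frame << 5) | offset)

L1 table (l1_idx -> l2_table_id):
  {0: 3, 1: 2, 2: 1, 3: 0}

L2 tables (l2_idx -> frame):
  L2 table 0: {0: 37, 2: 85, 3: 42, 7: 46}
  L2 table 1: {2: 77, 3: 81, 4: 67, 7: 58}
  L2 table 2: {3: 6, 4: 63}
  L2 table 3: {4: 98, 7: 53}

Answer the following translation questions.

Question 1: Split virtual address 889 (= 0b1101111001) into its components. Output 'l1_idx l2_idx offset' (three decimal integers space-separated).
Answer: 3 3 25

Derivation:
vaddr = 889 = 0b1101111001
  top 2 bits -> l1_idx = 3
  next 3 bits -> l2_idx = 3
  bottom 5 bits -> offset = 25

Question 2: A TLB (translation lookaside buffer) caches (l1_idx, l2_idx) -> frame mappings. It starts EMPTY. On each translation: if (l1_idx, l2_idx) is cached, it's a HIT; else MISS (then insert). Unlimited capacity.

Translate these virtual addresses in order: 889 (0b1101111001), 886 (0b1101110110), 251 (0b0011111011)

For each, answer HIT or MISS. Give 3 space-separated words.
Answer: MISS HIT MISS

Derivation:
vaddr=889: (3,3) not in TLB -> MISS, insert
vaddr=886: (3,3) in TLB -> HIT
vaddr=251: (0,7) not in TLB -> MISS, insert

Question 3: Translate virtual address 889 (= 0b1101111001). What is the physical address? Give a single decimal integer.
vaddr = 889 = 0b1101111001
Split: l1_idx=3, l2_idx=3, offset=25
L1[3] = 0
L2[0][3] = 42
paddr = 42 * 32 + 25 = 1369

Answer: 1369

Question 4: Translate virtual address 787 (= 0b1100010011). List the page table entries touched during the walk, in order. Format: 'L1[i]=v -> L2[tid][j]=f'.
Answer: L1[3]=0 -> L2[0][0]=37

Derivation:
vaddr = 787 = 0b1100010011
Split: l1_idx=3, l2_idx=0, offset=19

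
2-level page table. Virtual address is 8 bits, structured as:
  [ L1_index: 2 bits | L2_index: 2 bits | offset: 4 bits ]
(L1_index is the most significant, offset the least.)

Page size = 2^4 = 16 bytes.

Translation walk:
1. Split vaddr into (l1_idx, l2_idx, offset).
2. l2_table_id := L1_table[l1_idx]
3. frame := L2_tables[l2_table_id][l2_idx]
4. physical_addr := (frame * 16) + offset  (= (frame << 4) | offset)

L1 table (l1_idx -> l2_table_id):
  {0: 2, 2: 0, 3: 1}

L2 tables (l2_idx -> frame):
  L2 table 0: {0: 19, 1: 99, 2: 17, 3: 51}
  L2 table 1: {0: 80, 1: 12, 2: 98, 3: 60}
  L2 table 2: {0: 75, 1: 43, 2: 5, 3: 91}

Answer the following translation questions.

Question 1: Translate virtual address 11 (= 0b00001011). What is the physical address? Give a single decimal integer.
vaddr = 11 = 0b00001011
Split: l1_idx=0, l2_idx=0, offset=11
L1[0] = 2
L2[2][0] = 75
paddr = 75 * 16 + 11 = 1211

Answer: 1211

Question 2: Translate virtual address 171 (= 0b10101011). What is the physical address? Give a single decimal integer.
Answer: 283

Derivation:
vaddr = 171 = 0b10101011
Split: l1_idx=2, l2_idx=2, offset=11
L1[2] = 0
L2[0][2] = 17
paddr = 17 * 16 + 11 = 283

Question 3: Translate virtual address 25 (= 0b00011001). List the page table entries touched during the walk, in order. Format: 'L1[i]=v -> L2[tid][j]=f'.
vaddr = 25 = 0b00011001
Split: l1_idx=0, l2_idx=1, offset=9

Answer: L1[0]=2 -> L2[2][1]=43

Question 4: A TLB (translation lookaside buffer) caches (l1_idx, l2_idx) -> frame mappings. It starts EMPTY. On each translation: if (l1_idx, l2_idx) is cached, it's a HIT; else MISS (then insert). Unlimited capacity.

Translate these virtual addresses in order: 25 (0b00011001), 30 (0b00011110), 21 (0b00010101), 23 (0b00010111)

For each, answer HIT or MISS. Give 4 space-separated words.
vaddr=25: (0,1) not in TLB -> MISS, insert
vaddr=30: (0,1) in TLB -> HIT
vaddr=21: (0,1) in TLB -> HIT
vaddr=23: (0,1) in TLB -> HIT

Answer: MISS HIT HIT HIT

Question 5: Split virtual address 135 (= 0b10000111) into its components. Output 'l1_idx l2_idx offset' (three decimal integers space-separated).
vaddr = 135 = 0b10000111
  top 2 bits -> l1_idx = 2
  next 2 bits -> l2_idx = 0
  bottom 4 bits -> offset = 7

Answer: 2 0 7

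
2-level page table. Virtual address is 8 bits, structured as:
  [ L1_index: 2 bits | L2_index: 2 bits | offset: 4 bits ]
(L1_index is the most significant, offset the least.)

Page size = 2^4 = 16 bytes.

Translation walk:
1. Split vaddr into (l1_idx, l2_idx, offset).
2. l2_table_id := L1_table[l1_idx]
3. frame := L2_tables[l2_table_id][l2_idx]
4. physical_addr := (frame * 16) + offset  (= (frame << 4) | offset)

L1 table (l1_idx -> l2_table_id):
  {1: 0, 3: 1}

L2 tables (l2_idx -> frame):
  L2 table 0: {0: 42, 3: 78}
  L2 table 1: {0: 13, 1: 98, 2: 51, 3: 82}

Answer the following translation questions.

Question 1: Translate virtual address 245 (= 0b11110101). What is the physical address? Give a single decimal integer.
vaddr = 245 = 0b11110101
Split: l1_idx=3, l2_idx=3, offset=5
L1[3] = 1
L2[1][3] = 82
paddr = 82 * 16 + 5 = 1317

Answer: 1317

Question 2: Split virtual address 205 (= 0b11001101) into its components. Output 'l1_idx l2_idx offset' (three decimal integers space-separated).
Answer: 3 0 13

Derivation:
vaddr = 205 = 0b11001101
  top 2 bits -> l1_idx = 3
  next 2 bits -> l2_idx = 0
  bottom 4 bits -> offset = 13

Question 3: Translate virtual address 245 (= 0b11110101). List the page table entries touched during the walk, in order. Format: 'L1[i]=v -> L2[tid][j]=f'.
Answer: L1[3]=1 -> L2[1][3]=82

Derivation:
vaddr = 245 = 0b11110101
Split: l1_idx=3, l2_idx=3, offset=5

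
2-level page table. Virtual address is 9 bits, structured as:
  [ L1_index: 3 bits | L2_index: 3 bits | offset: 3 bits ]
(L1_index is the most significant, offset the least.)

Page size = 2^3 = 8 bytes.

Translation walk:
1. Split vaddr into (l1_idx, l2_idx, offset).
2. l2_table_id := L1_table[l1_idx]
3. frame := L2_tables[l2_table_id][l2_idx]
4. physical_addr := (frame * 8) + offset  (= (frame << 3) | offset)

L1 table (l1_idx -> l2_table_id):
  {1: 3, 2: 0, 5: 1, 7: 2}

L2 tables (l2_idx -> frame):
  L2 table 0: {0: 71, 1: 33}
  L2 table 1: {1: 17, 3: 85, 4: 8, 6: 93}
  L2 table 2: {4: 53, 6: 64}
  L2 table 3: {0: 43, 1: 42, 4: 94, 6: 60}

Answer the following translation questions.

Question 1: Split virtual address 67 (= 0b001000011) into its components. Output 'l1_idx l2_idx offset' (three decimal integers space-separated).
vaddr = 67 = 0b001000011
  top 3 bits -> l1_idx = 1
  next 3 bits -> l2_idx = 0
  bottom 3 bits -> offset = 3

Answer: 1 0 3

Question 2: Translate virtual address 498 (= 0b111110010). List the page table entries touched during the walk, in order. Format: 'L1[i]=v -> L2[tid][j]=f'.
Answer: L1[7]=2 -> L2[2][6]=64

Derivation:
vaddr = 498 = 0b111110010
Split: l1_idx=7, l2_idx=6, offset=2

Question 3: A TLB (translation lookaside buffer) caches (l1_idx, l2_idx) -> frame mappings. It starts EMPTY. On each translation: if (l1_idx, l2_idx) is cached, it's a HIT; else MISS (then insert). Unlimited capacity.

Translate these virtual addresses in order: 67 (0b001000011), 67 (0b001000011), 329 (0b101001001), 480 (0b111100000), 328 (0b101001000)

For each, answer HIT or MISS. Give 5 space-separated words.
Answer: MISS HIT MISS MISS HIT

Derivation:
vaddr=67: (1,0) not in TLB -> MISS, insert
vaddr=67: (1,0) in TLB -> HIT
vaddr=329: (5,1) not in TLB -> MISS, insert
vaddr=480: (7,4) not in TLB -> MISS, insert
vaddr=328: (5,1) in TLB -> HIT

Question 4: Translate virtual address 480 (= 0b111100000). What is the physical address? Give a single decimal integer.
Answer: 424

Derivation:
vaddr = 480 = 0b111100000
Split: l1_idx=7, l2_idx=4, offset=0
L1[7] = 2
L2[2][4] = 53
paddr = 53 * 8 + 0 = 424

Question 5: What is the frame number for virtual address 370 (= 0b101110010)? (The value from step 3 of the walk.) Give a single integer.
vaddr = 370: l1_idx=5, l2_idx=6
L1[5] = 1; L2[1][6] = 93

Answer: 93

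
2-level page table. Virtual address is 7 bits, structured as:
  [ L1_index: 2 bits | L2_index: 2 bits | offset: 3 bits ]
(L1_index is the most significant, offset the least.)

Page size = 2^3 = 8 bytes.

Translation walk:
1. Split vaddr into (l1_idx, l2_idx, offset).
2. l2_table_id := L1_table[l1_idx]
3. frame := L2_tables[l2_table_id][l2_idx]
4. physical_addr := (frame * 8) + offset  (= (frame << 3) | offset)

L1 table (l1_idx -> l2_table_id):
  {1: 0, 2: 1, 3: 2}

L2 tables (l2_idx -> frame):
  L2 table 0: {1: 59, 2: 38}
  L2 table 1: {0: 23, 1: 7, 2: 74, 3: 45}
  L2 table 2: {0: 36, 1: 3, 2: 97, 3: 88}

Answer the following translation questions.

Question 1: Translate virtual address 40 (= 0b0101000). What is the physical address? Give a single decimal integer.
Answer: 472

Derivation:
vaddr = 40 = 0b0101000
Split: l1_idx=1, l2_idx=1, offset=0
L1[1] = 0
L2[0][1] = 59
paddr = 59 * 8 + 0 = 472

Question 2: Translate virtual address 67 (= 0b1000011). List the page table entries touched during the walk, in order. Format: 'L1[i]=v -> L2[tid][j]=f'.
Answer: L1[2]=1 -> L2[1][0]=23

Derivation:
vaddr = 67 = 0b1000011
Split: l1_idx=2, l2_idx=0, offset=3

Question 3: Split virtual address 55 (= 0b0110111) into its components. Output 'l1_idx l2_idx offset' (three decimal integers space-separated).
Answer: 1 2 7

Derivation:
vaddr = 55 = 0b0110111
  top 2 bits -> l1_idx = 1
  next 2 bits -> l2_idx = 2
  bottom 3 bits -> offset = 7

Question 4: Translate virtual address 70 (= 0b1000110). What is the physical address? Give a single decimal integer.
vaddr = 70 = 0b1000110
Split: l1_idx=2, l2_idx=0, offset=6
L1[2] = 1
L2[1][0] = 23
paddr = 23 * 8 + 6 = 190

Answer: 190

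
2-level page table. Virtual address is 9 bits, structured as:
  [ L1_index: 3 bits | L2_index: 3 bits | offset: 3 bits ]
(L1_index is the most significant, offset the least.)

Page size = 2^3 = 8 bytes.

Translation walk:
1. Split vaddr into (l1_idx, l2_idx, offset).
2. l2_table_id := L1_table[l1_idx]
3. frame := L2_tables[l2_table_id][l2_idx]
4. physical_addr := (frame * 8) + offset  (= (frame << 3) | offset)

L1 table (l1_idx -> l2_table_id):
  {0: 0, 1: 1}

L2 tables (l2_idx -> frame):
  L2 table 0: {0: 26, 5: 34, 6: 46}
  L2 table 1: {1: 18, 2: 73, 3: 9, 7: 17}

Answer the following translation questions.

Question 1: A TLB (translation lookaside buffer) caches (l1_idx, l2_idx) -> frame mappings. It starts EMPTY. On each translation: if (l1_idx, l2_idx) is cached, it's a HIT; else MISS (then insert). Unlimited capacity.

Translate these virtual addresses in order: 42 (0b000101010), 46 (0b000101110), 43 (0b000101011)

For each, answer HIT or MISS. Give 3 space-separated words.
Answer: MISS HIT HIT

Derivation:
vaddr=42: (0,5) not in TLB -> MISS, insert
vaddr=46: (0,5) in TLB -> HIT
vaddr=43: (0,5) in TLB -> HIT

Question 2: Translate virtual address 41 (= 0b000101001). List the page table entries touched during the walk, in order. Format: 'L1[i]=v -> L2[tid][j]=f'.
vaddr = 41 = 0b000101001
Split: l1_idx=0, l2_idx=5, offset=1

Answer: L1[0]=0 -> L2[0][5]=34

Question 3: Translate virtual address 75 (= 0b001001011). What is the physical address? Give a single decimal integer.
Answer: 147

Derivation:
vaddr = 75 = 0b001001011
Split: l1_idx=1, l2_idx=1, offset=3
L1[1] = 1
L2[1][1] = 18
paddr = 18 * 8 + 3 = 147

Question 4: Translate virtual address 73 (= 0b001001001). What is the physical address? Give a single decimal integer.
vaddr = 73 = 0b001001001
Split: l1_idx=1, l2_idx=1, offset=1
L1[1] = 1
L2[1][1] = 18
paddr = 18 * 8 + 1 = 145

Answer: 145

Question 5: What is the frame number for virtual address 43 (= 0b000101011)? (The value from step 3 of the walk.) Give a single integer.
Answer: 34

Derivation:
vaddr = 43: l1_idx=0, l2_idx=5
L1[0] = 0; L2[0][5] = 34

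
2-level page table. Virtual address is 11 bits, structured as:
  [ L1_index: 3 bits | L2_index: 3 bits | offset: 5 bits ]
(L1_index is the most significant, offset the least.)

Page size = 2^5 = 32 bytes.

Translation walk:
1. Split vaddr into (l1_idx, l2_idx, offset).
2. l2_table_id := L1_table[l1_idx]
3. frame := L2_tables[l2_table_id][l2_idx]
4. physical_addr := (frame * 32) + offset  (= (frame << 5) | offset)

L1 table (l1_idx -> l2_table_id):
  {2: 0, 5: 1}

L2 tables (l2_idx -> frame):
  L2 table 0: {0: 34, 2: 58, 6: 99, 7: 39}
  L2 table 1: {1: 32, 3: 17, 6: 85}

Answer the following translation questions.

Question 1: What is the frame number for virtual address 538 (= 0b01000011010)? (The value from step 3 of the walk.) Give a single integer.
vaddr = 538: l1_idx=2, l2_idx=0
L1[2] = 0; L2[0][0] = 34

Answer: 34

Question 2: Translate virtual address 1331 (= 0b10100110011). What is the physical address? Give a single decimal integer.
vaddr = 1331 = 0b10100110011
Split: l1_idx=5, l2_idx=1, offset=19
L1[5] = 1
L2[1][1] = 32
paddr = 32 * 32 + 19 = 1043

Answer: 1043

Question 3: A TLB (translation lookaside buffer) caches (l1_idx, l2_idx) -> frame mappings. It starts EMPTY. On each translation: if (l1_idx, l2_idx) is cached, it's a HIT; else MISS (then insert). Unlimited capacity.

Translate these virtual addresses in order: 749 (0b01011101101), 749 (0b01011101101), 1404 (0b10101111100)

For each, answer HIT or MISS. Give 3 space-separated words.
vaddr=749: (2,7) not in TLB -> MISS, insert
vaddr=749: (2,7) in TLB -> HIT
vaddr=1404: (5,3) not in TLB -> MISS, insert

Answer: MISS HIT MISS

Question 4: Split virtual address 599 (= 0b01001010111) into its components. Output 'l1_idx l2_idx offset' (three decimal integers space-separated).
vaddr = 599 = 0b01001010111
  top 3 bits -> l1_idx = 2
  next 3 bits -> l2_idx = 2
  bottom 5 bits -> offset = 23

Answer: 2 2 23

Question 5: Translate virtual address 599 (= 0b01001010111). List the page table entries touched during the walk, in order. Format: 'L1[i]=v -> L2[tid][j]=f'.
vaddr = 599 = 0b01001010111
Split: l1_idx=2, l2_idx=2, offset=23

Answer: L1[2]=0 -> L2[0][2]=58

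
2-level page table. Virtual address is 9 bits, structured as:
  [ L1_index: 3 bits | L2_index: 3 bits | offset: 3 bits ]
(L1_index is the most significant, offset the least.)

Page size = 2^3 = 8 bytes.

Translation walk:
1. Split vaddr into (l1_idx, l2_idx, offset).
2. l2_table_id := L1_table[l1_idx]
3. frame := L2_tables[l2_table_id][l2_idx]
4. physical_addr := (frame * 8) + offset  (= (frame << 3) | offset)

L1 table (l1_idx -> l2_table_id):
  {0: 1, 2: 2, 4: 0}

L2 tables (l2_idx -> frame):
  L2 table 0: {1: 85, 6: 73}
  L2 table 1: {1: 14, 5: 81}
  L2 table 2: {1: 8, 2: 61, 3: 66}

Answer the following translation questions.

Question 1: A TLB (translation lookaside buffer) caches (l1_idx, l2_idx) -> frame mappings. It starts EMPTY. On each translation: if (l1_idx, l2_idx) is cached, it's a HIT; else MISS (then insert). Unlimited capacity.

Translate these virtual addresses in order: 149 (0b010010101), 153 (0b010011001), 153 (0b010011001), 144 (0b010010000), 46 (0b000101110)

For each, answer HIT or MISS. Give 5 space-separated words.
vaddr=149: (2,2) not in TLB -> MISS, insert
vaddr=153: (2,3) not in TLB -> MISS, insert
vaddr=153: (2,3) in TLB -> HIT
vaddr=144: (2,2) in TLB -> HIT
vaddr=46: (0,5) not in TLB -> MISS, insert

Answer: MISS MISS HIT HIT MISS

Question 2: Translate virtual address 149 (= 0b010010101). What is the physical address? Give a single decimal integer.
Answer: 493

Derivation:
vaddr = 149 = 0b010010101
Split: l1_idx=2, l2_idx=2, offset=5
L1[2] = 2
L2[2][2] = 61
paddr = 61 * 8 + 5 = 493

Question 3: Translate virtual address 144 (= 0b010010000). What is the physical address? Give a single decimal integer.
vaddr = 144 = 0b010010000
Split: l1_idx=2, l2_idx=2, offset=0
L1[2] = 2
L2[2][2] = 61
paddr = 61 * 8 + 0 = 488

Answer: 488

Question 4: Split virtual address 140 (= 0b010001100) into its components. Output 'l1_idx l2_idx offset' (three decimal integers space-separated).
vaddr = 140 = 0b010001100
  top 3 bits -> l1_idx = 2
  next 3 bits -> l2_idx = 1
  bottom 3 bits -> offset = 4

Answer: 2 1 4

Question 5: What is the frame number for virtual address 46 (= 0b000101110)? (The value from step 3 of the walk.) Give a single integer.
vaddr = 46: l1_idx=0, l2_idx=5
L1[0] = 1; L2[1][5] = 81

Answer: 81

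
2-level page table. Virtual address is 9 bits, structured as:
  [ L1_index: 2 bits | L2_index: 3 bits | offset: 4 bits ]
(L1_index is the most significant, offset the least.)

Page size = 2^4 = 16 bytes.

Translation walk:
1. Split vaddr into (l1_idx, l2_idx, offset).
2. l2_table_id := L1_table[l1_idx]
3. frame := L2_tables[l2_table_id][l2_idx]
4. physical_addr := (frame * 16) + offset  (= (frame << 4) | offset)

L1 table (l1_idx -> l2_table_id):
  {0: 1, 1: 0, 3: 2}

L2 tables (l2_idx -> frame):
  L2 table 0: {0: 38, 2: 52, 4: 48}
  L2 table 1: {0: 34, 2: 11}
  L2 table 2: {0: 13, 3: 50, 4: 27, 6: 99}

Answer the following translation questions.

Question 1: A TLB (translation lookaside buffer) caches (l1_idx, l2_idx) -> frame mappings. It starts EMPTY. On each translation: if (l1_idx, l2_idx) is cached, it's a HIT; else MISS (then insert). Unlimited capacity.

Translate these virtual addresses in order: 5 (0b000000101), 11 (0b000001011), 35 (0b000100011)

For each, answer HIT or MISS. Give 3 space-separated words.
vaddr=5: (0,0) not in TLB -> MISS, insert
vaddr=11: (0,0) in TLB -> HIT
vaddr=35: (0,2) not in TLB -> MISS, insert

Answer: MISS HIT MISS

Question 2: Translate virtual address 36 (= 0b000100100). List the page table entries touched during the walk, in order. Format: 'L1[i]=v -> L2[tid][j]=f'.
Answer: L1[0]=1 -> L2[1][2]=11

Derivation:
vaddr = 36 = 0b000100100
Split: l1_idx=0, l2_idx=2, offset=4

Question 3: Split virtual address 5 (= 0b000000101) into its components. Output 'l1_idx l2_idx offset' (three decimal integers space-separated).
vaddr = 5 = 0b000000101
  top 2 bits -> l1_idx = 0
  next 3 bits -> l2_idx = 0
  bottom 4 bits -> offset = 5

Answer: 0 0 5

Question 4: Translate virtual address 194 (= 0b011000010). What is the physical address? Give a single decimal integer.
Answer: 770

Derivation:
vaddr = 194 = 0b011000010
Split: l1_idx=1, l2_idx=4, offset=2
L1[1] = 0
L2[0][4] = 48
paddr = 48 * 16 + 2 = 770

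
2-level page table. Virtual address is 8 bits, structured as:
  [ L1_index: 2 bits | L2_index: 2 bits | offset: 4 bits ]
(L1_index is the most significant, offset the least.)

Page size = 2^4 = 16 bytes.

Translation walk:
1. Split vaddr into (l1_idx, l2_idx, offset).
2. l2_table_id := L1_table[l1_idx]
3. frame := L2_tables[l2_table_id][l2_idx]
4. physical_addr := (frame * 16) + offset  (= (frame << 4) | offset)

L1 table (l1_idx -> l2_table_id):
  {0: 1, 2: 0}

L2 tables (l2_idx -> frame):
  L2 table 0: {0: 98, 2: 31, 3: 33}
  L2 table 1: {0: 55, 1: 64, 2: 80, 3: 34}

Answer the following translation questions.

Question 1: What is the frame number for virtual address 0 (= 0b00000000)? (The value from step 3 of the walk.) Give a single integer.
vaddr = 0: l1_idx=0, l2_idx=0
L1[0] = 1; L2[1][0] = 55

Answer: 55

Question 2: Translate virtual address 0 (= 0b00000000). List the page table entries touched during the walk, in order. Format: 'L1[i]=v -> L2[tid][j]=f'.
vaddr = 0 = 0b00000000
Split: l1_idx=0, l2_idx=0, offset=0

Answer: L1[0]=1 -> L2[1][0]=55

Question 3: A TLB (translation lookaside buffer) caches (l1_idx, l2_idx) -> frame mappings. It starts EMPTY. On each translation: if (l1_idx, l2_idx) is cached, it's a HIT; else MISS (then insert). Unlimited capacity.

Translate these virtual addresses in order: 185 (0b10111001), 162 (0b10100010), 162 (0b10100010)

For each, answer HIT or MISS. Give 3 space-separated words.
vaddr=185: (2,3) not in TLB -> MISS, insert
vaddr=162: (2,2) not in TLB -> MISS, insert
vaddr=162: (2,2) in TLB -> HIT

Answer: MISS MISS HIT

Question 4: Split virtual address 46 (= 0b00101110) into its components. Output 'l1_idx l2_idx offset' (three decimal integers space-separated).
vaddr = 46 = 0b00101110
  top 2 bits -> l1_idx = 0
  next 2 bits -> l2_idx = 2
  bottom 4 bits -> offset = 14

Answer: 0 2 14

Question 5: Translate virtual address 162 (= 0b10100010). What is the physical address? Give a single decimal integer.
Answer: 498

Derivation:
vaddr = 162 = 0b10100010
Split: l1_idx=2, l2_idx=2, offset=2
L1[2] = 0
L2[0][2] = 31
paddr = 31 * 16 + 2 = 498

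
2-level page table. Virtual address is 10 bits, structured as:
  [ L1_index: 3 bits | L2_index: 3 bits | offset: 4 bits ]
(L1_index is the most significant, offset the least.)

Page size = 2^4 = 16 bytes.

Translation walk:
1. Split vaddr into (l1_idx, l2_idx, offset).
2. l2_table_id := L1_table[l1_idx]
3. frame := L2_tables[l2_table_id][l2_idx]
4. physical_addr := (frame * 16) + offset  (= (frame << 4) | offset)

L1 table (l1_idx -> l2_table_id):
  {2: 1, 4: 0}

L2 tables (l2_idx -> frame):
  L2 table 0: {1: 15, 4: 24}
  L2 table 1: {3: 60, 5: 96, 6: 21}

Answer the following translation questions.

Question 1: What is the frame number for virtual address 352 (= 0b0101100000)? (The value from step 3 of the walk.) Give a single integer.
Answer: 21

Derivation:
vaddr = 352: l1_idx=2, l2_idx=6
L1[2] = 1; L2[1][6] = 21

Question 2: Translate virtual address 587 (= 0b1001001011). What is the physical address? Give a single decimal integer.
Answer: 395

Derivation:
vaddr = 587 = 0b1001001011
Split: l1_idx=4, l2_idx=4, offset=11
L1[4] = 0
L2[0][4] = 24
paddr = 24 * 16 + 11 = 395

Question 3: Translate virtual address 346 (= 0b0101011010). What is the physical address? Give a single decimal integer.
vaddr = 346 = 0b0101011010
Split: l1_idx=2, l2_idx=5, offset=10
L1[2] = 1
L2[1][5] = 96
paddr = 96 * 16 + 10 = 1546

Answer: 1546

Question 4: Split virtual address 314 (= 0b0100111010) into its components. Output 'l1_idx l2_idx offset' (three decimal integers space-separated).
vaddr = 314 = 0b0100111010
  top 3 bits -> l1_idx = 2
  next 3 bits -> l2_idx = 3
  bottom 4 bits -> offset = 10

Answer: 2 3 10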